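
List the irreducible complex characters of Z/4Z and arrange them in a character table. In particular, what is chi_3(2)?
Character table of Z/4Z (irreps indexed chi_0,...,chi_3 with chi_k(m) = zeta_4^(k*m), zeta_4 = exp(2*pi*i/4)):
  irrep \ class  {0} (size 1)  {1} (size 1)  {2} (size 1)  {3} (size 1)
  chi_0          1             1             1             1           
  chi_1          1             I             -1            -I          
  chi_2          1             -1            1             -1          
  chi_3          1             -I            -1            I           

Spot check: chi_3(2) = zeta_4^(3*2) = zeta_4^6 = -1.

Justification: Z/4Z is abelian, so all 4 irreducible complex representations are 1-dimensional. They are given by chi_k(m) = zeta_4^(k*m) for k = 0,...,3. Row orthogonality: sum_m chi_k(m) conj(chi_l(m)) = 4 * [k = l].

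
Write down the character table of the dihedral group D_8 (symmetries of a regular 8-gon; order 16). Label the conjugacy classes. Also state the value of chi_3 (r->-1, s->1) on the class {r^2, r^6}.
Conjugacy classes: {e} of size 1, {r^4} of size 1, {r^1, r^7} of size 2, {r^2, r^6} of size 2, {r^3, r^5} of size 2, {s, sr^2, ...} of size 4, {sr, sr^3, ...} of size 4.
Character table:
  irrep \ class              {e} (size 1)  {r^4} (size 1)  {r^1, r^7} (size 2)  {r^2, r^6} (size 2)  {r^3, r^5} (size 2)  {s, sr^2, ...} (size 4)  {sr, sr^3, ...} (size 4)
  chi_1 (triv)               1             1               1                    1                    1                    1                        1                       
  chi_2 (sign: r->1, s->-1)  1             1               1                    1                    1                    -1                       -1                      
  chi_3 (r->-1, s->1)        1             1               -1                   1                    -1                   1                        -1                      
  chi_4 (r->-1, s->-1)       1             1               -1                   1                    -1                   -1                       1                       
  chi_5 (2d, j=1)            2             -2              sqrt(2)              0                    -sqrt(2)             0                        0                       
  chi_6 (2d, j=2)            2             2               0                    -2                   0                    0                        0                       
  chi_7 (2d, j=3)            2             -2              -sqrt(2)             0                    sqrt(2)              0                        0                       

Spot check: chi_3 (r->-1, s->1) on {r^2, r^6} = 1.

Reasoning: D_8 has order 2*8 = 16 with 7 conjugacy classes, hence 7 irreducibles. Sum of squared dims 1 + 1 + 1 + 1 + 4 + 4 + 4 = 16 = |G|. Linear characters come from the abelianisation; the 2-dimensional irreps have character r^k -> 2*cos(2*pi*j*k/8), reflections -> 0.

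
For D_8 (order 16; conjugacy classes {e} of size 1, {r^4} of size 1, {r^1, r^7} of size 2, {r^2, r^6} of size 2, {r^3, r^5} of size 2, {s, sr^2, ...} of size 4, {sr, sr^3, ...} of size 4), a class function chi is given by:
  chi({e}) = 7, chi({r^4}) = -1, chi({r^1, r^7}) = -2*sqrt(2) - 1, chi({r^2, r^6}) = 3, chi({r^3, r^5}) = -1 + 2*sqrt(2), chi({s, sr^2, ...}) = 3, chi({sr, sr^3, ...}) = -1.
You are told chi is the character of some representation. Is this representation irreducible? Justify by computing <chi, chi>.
Not irreducible (reducible): <chi, chi> = 9 > 1.

Working: <chi, chi> = (1/|G|) sum_C |C| * |chi(C)|^2 = (1/16)[1*|7|^2 + 1*|-1|^2 + 2*|-2*sqrt(2) - 1|^2 + 2*|3|^2 + 2*|-1 + 2*sqrt(2)|^2 + 4*|3|^2 + 4*|-1|^2]
  = (1/16)[(49) + (1) + (8*sqrt(2) + 18) + (18) + (18 - 8*sqrt(2)) + (36) + (4)] = 144/16 = 9.
A character is irreducible iff <chi, chi> = 1, so this representation is reducible.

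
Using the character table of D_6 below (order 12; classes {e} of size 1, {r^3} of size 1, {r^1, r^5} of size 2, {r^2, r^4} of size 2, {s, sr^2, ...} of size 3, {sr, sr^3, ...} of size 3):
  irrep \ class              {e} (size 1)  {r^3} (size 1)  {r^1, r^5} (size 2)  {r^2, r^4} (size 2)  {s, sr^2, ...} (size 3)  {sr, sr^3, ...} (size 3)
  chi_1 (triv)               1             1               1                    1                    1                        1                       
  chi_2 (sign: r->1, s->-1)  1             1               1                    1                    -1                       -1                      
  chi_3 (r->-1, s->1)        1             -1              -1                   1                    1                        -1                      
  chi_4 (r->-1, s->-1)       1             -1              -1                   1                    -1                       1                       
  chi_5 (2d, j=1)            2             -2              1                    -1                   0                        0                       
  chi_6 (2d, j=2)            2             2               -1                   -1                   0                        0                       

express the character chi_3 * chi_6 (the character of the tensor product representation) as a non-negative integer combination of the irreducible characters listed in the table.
chi_3 tensor chi_6 = chi_5 (all other irreducibles have multiplicity 0).

Reasoning: The character of a tensor product is the pointwise product (chi_3 * chi_6)(C) = chi_3(C) * chi_6(C):
  {e}: (1)*(2), {r^3}: (-1)*(2), {r^1, r^5}: (-1)*(-1), {r^2, r^4}: (1)*(-1), {s, sr^2, ...}: (1)*(0), {sr, sr^3, ...}: (-1)*(0)
so (chi_3 * chi_6) takes values
  {e} -> 2, {r^3} -> -2, {r^1, r^5} -> 1, {r^2, r^4} -> -1, {s, sr^2, ...} -> 0, {sr, sr^3, ...} -> 0.
Now take the inner product of this character with each irreducible chi from the table, <chi_3*chi_6, chi> = (1/12) sum_C |C| (chi_3*chi_6)(C) conj(chi(C)):
  <chi_3*chi_6, chi_1> = (1/12)[1*(2)*conj(1) + 1*(-2)*conj(1) + 2*(1)*conj(1) + 2*(-1)*conj(1) + 3*(0)*conj(1) + 3*(0)*conj(1)]
      = (1/12)[(2) + (-2) + (2) + (-2) + (0) + (0)] = 0/12 = 0
  <chi_3*chi_6, chi_2> = (1/12)[1*(2)*conj(1) + 1*(-2)*conj(1) + 2*(1)*conj(1) + 2*(-1)*conj(1) + 3*(0)*conj(-1) + 3*(0)*conj(-1)]
      = (1/12)[(2) + (-2) + (2) + (-2) + (0) + (0)] = 0/12 = 0
  <chi_3*chi_6, chi_3> = (1/12)[1*(2)*conj(1) + 1*(-2)*conj(-1) + 2*(1)*conj(-1) + 2*(-1)*conj(1) + 3*(0)*conj(1) + 3*(0)*conj(-1)]
      = (1/12)[(2) + (2) + (-2) + (-2) + (0) + (0)] = 0/12 = 0
  <chi_3*chi_6, chi_4> = (1/12)[1*(2)*conj(1) + 1*(-2)*conj(-1) + 2*(1)*conj(-1) + 2*(-1)*conj(1) + 3*(0)*conj(-1) + 3*(0)*conj(1)]
      = (1/12)[(2) + (2) + (-2) + (-2) + (0) + (0)] = 0/12 = 0
  <chi_3*chi_6, chi_5> = (1/12)[1*(2)*conj(2) + 1*(-2)*conj(-2) + 2*(1)*conj(1) + 2*(-1)*conj(-1) + 3*(0)*conj(0) + 3*(0)*conj(0)]
      = (1/12)[(4) + (4) + (2) + (2) + (0) + (0)] = 12/12 = 1
  <chi_3*chi_6, chi_6> = (1/12)[1*(2)*conj(2) + 1*(-2)*conj(2) + 2*(1)*conj(-1) + 2*(-1)*conj(-1) + 3*(0)*conj(0) + 3*(0)*conj(0)]
      = (1/12)[(4) + (-4) + (-2) + (2) + (0) + (0)] = 0/12 = 0
Hence the multiplicities are chi_5: 1. Dimension check: dim(chi_3)*dim(chi_6) = 1*2 = 2 and sum (mult * dim) = 1*2 = 2.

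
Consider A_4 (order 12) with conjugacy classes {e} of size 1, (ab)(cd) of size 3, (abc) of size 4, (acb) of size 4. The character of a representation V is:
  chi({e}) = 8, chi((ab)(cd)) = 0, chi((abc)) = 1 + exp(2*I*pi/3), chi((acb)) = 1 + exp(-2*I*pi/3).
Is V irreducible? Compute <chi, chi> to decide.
Not irreducible (reducible): <chi, chi> = 6 > 1.

Derivation: <chi, chi> = (1/|G|) sum_C |C| * |chi(C)|^2 = (1/12)[1*|8|^2 + 3*|0|^2 + 4*|1 + exp(2*I*pi/3)|^2 + 4*|1 + exp(-2*I*pi/3)|^2]
  = (1/12)[(64) + (0) + (4) + (4)] = 72/12 = 6.
(Exp terms are combined using exp(i*s)*conj(exp(i*t)) = exp(i*(s-t)), and sums of them are collapsed using the identity that for every m > 1 the m distinct m-th roots of unity sum to 0, e.g. 1 + exp(2*I*pi/3) + exp(-2*I*pi/3) = 0.)
A character is irreducible iff <chi, chi> = 1, so this representation is reducible.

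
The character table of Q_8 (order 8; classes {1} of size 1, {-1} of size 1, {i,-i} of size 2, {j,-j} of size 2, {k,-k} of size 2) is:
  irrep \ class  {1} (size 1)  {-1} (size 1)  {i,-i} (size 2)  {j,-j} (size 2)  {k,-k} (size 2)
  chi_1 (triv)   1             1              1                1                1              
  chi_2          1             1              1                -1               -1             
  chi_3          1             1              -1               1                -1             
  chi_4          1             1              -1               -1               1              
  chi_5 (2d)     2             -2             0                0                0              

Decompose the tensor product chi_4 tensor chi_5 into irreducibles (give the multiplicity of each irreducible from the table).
chi_4 tensor chi_5 = chi_5 (all other irreducibles have multiplicity 0).

Derivation: The character of a tensor product is the pointwise product (chi_4 * chi_5)(C) = chi_4(C) * chi_5(C):
  {1}: (1)*(2), {-1}: (1)*(-2), {i,-i}: (-1)*(0), {j,-j}: (-1)*(0), {k,-k}: (1)*(0)
so (chi_4 * chi_5) takes values
  {1} -> 2, {-1} -> -2, {i,-i} -> 0, {j,-j} -> 0, {k,-k} -> 0.
Now take the inner product of this character with each irreducible chi from the table, <chi_4*chi_5, chi> = (1/8) sum_C |C| (chi_4*chi_5)(C) conj(chi(C)):
  <chi_4*chi_5, chi_1> = (1/8)[1*(2)*conj(1) + 1*(-2)*conj(1) + 2*(0)*conj(1) + 2*(0)*conj(1) + 2*(0)*conj(1)]
      = (1/8)[(2) + (-2) + (0) + (0) + (0)] = 0/8 = 0
  <chi_4*chi_5, chi_2> = (1/8)[1*(2)*conj(1) + 1*(-2)*conj(1) + 2*(0)*conj(1) + 2*(0)*conj(-1) + 2*(0)*conj(-1)]
      = (1/8)[(2) + (-2) + (0) + (0) + (0)] = 0/8 = 0
  <chi_4*chi_5, chi_3> = (1/8)[1*(2)*conj(1) + 1*(-2)*conj(1) + 2*(0)*conj(-1) + 2*(0)*conj(1) + 2*(0)*conj(-1)]
      = (1/8)[(2) + (-2) + (0) + (0) + (0)] = 0/8 = 0
  <chi_4*chi_5, chi_4> = (1/8)[1*(2)*conj(1) + 1*(-2)*conj(1) + 2*(0)*conj(-1) + 2*(0)*conj(-1) + 2*(0)*conj(1)]
      = (1/8)[(2) + (-2) + (0) + (0) + (0)] = 0/8 = 0
  <chi_4*chi_5, chi_5> = (1/8)[1*(2)*conj(2) + 1*(-2)*conj(-2) + 2*(0)*conj(0) + 2*(0)*conj(0) + 2*(0)*conj(0)]
      = (1/8)[(4) + (4) + (0) + (0) + (0)] = 8/8 = 1
Hence the multiplicities are chi_5: 1. Dimension check: dim(chi_4)*dim(chi_5) = 1*2 = 2 and sum (mult * dim) = 1*2 = 2.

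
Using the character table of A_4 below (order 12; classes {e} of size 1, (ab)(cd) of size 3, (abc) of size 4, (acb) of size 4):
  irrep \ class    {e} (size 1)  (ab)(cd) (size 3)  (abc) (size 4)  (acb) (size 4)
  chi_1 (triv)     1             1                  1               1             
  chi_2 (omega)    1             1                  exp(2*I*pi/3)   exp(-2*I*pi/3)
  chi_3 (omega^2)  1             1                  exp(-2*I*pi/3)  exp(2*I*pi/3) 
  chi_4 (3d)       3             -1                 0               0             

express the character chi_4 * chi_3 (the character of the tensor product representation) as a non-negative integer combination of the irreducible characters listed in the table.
chi_4 tensor chi_3 = chi_4 (all other irreducibles have multiplicity 0).

Argument: The character of a tensor product is the pointwise product (chi_4 * chi_3)(C) = chi_4(C) * chi_3(C):
  {e}: (3)*(1), (ab)(cd): (-1)*(1), (abc): (0)*(exp(-2*I*pi/3)), (acb): (0)*(exp(2*I*pi/3))
so (chi_4 * chi_3) takes values
  {e} -> 3, (ab)(cd) -> -1, (abc) -> 0, (acb) -> 0.
Now take the inner product of this character with each irreducible chi from the table, <chi_4*chi_3, chi> = (1/12) sum_C |C| (chi_4*chi_3)(C) conj(chi(C)):
  <chi_4*chi_3, chi_1> = (1/12)[1*(3)*conj(1) + 3*(-1)*conj(1) + 4*(0)*conj(1) + 4*(0)*conj(1)]
      = (1/12)[(3) + (-3) + (0) + (0)] = 0/12 = 0
  <chi_4*chi_3, chi_2> = (1/12)[1*(3)*conj(1) + 3*(-1)*conj(1) + 4*(0)*conj(exp(2*I*pi/3)) + 4*(0)*conj(exp(-2*I*pi/3))]
      = (1/12)[(3) + (-3) + (0) + (0)] = 0/12 = 0
  <chi_4*chi_3, chi_3> = (1/12)[1*(3)*conj(1) + 3*(-1)*conj(1) + 4*(0)*conj(exp(-2*I*pi/3)) + 4*(0)*conj(exp(2*I*pi/3))]
      = (1/12)[(3) + (-3) + (0) + (0)] = 0/12 = 0
  <chi_4*chi_3, chi_4> = (1/12)[1*(3)*conj(3) + 3*(-1)*conj(-1) + 4*(0)*conj(0) + 4*(0)*conj(0)]
      = (1/12)[(9) + (3) + (0) + (0)] = 12/12 = 1
(Exp terms are combined using exp(i*s)*conj(exp(i*t)) = exp(i*(s-t)), and sums of them are collapsed using the identity that for every m > 1 the m distinct m-th roots of unity sum to 0, e.g. 1 + exp(2*I*pi/3) + exp(-2*I*pi/3) = 0.)
Hence the multiplicities are chi_4: 1. Dimension check: dim(chi_4)*dim(chi_3) = 3*1 = 3 and sum (mult * dim) = 1*3 = 3.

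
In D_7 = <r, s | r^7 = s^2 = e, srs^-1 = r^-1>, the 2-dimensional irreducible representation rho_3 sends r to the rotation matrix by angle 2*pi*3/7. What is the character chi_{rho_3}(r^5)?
chi_{rho_3}(r^5) = 2*cos(2*pi*3*5/7) = 2*cos(30*pi/7)

Reasoning: rho_3(r^5) is rotation by angle 2*pi*3*5/7, whose trace is 2*cos(2*pi*3*5/7) = 2*cos(30*pi/7).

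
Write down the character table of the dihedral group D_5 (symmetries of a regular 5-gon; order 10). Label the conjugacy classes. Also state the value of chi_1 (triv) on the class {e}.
Conjugacy classes: {e} of size 1, {r^1, r^4} of size 2, {r^2, r^3} of size 2, {s, sr, ..., sr^4} of size 5.
Character table:
  irrep \ class              {e} (size 1)  {r^1, r^4} (size 2)  {r^2, r^3} (size 2)  {s, sr, ..., sr^4} (size 5)
  chi_1 (triv)               1             1                    1                    1                          
  chi_2 (sign: r->1, s->-1)  1             1                    1                    -1                         
  chi_3 (2d, j=1)            2             -1/2 + sqrt(5)/2     -sqrt(5)/2 - 1/2     0                          
  chi_4 (2d, j=2)            2             -sqrt(5)/2 - 1/2     -1/2 + sqrt(5)/2     0                          

Spot check: chi_1 (triv) on {e} = 1.

Derivation: D_5 has order 2*5 = 10 with 4 conjugacy classes, hence 4 irreducibles. Sum of squared dims 1 + 1 + 4 + 4 = 10 = |G|. Linear characters come from the abelianisation; the 2-dimensional irreps have character r^k -> 2*cos(2*pi*j*k/5), reflections -> 0.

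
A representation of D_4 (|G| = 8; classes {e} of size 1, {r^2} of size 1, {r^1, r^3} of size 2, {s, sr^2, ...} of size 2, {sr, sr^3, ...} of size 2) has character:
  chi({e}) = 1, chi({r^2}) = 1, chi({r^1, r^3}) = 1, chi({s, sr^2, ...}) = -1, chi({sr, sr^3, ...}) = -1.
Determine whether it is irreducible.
Irreducible: <chi, chi> = 1.

Argument: <chi, chi> = (1/|G|) sum_C |C| * |chi(C)|^2 = (1/8)[1*|1|^2 + 1*|1|^2 + 2*|1|^2 + 2*|-1|^2 + 2*|-1|^2]
  = (1/8)[(1) + (1) + (2) + (2) + (2)] = 8/8 = 1.
A character is irreducible iff <chi, chi> = 1, so this representation is irreducible.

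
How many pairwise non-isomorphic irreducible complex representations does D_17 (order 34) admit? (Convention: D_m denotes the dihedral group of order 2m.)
10

Explanation: The number of irreducible complex representations of a finite group equals its number of conjugacy classes. D_17 has 10 conjugacy classes ((n+3)/2 for n odd), so D_17 (order 34) has exactly 10 irreducible complex representations.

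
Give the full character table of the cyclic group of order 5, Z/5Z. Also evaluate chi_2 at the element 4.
Character table of Z/5Z (irreps indexed chi_0,...,chi_4 with chi_k(m) = zeta_5^(k*m), zeta_5 = exp(2*pi*i/5)):
  irrep \ class  {0} (size 1)  {1} (size 1)    {2} (size 1)    {3} (size 1)    {4} (size 1)  
  chi_0          1             1               1               1               1             
  chi_1          1             exp(2*I*pi/5)   exp(4*I*pi/5)   exp(-4*I*pi/5)  exp(-2*I*pi/5)
  chi_2          1             exp(4*I*pi/5)   exp(-2*I*pi/5)  exp(2*I*pi/5)   exp(-4*I*pi/5)
  chi_3          1             exp(-4*I*pi/5)  exp(2*I*pi/5)   exp(-2*I*pi/5)  exp(4*I*pi/5) 
  chi_4          1             exp(-2*I*pi/5)  exp(-4*I*pi/5)  exp(4*I*pi/5)   exp(2*I*pi/5) 

Spot check: chi_2(4) = zeta_5^(2*4) = zeta_5^8 = exp(-4*I*pi/5).

Z/5Z is abelian, so all 5 irreducible complex representations are 1-dimensional. They are given by chi_k(m) = zeta_5^(k*m) for k = 0,...,4. Row orthogonality: sum_m chi_k(m) conj(chi_l(m)) = 5 * [k = l].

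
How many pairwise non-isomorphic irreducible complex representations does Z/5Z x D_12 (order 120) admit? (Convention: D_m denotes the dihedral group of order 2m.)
45

Solution. The number of irreducible complex representations of a finite group equals its number of conjugacy classes. For a direct product, #classes(G x H) = #classes(G) * #classes(H). Z/5Z has 5 classes (abelian), D_12 has 9 classes, so 5 * 9 = 45, so Z/5Z x D_12 (order 120) has exactly 45 irreducible complex representations.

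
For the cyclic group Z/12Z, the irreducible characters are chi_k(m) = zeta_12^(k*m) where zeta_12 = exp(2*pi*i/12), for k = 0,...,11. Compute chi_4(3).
chi_4(3) = zeta_12^12 = 1

Reasoning: chi_4(3) = zeta_12^(4*3) = zeta_12^12. Since zeta_12^12 = 1, this equals zeta_12^0 = exp(2*pi*i*0/12) = 1.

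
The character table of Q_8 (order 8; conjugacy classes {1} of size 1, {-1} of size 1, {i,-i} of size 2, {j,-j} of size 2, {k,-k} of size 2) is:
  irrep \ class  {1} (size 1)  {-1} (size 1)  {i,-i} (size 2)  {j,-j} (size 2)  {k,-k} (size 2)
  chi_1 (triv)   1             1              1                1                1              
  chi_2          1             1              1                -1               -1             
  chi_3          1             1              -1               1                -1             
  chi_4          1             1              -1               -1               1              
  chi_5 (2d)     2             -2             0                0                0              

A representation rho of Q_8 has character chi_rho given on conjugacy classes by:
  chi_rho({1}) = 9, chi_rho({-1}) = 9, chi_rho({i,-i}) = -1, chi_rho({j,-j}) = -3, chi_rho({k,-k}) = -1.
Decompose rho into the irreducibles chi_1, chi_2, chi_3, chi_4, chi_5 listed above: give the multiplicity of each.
Multiplicities: chi_1: 1, chi_2: 3, chi_3: 2, chi_4: 3, chi_5: 0.

Reasoning: Use <chi_rho, chi> = (1/|G|) sum_C |C| * chi_rho(C) * conj(chi(C)) with |G| = 8 for each irreducible chi in the table:
  <chi_rho, chi_1> = (1/8)[1*(9)*conj(1) + 1*(9)*conj(1) + 2*(-1)*conj(1) + 2*(-3)*conj(1) + 2*(-1)*conj(1)]
      = (1/8)[(9) + (9) + (-2) + (-6) + (-2)] = 8/8 = 1
  <chi_rho, chi_2> = (1/8)[1*(9)*conj(1) + 1*(9)*conj(1) + 2*(-1)*conj(1) + 2*(-3)*conj(-1) + 2*(-1)*conj(-1)]
      = (1/8)[(9) + (9) + (-2) + (6) + (2)] = 24/8 = 3
  <chi_rho, chi_3> = (1/8)[1*(9)*conj(1) + 1*(9)*conj(1) + 2*(-1)*conj(-1) + 2*(-3)*conj(1) + 2*(-1)*conj(-1)]
      = (1/8)[(9) + (9) + (2) + (-6) + (2)] = 16/8 = 2
  <chi_rho, chi_4> = (1/8)[1*(9)*conj(1) + 1*(9)*conj(1) + 2*(-1)*conj(-1) + 2*(-3)*conj(-1) + 2*(-1)*conj(1)]
      = (1/8)[(9) + (9) + (2) + (6) + (-2)] = 24/8 = 3
  <chi_rho, chi_5> = (1/8)[1*(9)*conj(2) + 1*(9)*conj(-2) + 2*(-1)*conj(0) + 2*(-3)*conj(0) + 2*(-1)*conj(0)]
      = (1/8)[(18) + (-18) + (0) + (0) + (0)] = 0/8 = 0
Dimension check: dim(rho) = sum (mult * dim) = 1*1 + 3*1 + 2*1 + 3*1 + 0*2 = 9 = chi_rho(e) = 9.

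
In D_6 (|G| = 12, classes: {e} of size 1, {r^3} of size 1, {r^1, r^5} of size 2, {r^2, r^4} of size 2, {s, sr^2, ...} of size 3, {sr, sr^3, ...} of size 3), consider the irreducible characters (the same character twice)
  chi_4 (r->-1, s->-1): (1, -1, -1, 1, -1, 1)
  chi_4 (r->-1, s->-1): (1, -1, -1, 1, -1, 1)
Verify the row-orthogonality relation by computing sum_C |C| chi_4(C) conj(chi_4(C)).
Sum = 12 = |G| = 12; so <chi_4, chi_4> = 1 (norm-1 confirms irreducibility).

Reasoning: Compute term by term over conjugacy classes (|C| * chi_4(C) * conj(chi_4(C))):
  1*(1)*conj(1) + 1*(-1)*conj(-1) + 2*(-1)*conj(-1) + 2*(1)*conj(1) + 3*(-1)*conj(-1) + 3*(1)*conj(1)
  = (1) + (1) + (2) + (2) + (3) + (3)
  = 12.
Dividing by |G| = 12 gives 12/12 = 1, matching the row-orthogonality relation <chi_4, chi_4> = [chi_4 = chi_4].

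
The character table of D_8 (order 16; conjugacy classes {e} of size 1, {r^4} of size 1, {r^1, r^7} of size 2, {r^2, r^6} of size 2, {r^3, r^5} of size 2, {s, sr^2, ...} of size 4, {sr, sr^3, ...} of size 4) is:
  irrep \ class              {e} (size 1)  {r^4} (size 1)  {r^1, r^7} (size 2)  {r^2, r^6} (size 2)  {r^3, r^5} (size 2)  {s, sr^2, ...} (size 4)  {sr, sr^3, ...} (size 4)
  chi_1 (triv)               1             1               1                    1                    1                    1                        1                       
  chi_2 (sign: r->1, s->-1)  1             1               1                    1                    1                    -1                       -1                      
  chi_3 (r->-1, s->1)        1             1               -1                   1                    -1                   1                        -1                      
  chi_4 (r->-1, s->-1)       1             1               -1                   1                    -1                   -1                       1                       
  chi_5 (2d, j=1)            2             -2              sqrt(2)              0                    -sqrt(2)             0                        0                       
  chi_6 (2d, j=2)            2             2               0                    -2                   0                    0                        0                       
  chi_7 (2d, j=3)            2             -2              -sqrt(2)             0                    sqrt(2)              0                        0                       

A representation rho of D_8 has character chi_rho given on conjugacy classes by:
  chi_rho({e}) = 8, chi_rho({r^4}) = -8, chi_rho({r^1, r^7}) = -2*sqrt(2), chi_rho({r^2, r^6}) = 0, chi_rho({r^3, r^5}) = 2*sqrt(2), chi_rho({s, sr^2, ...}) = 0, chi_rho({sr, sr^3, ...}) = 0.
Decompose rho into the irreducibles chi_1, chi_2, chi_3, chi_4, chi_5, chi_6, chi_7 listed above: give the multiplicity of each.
Multiplicities: chi_1: 0, chi_2: 0, chi_3: 0, chi_4: 0, chi_5: 1, chi_6: 0, chi_7: 3.

Proof sketch: Use <chi_rho, chi> = (1/|G|) sum_C |C| * chi_rho(C) * conj(chi(C)) with |G| = 16 for each irreducible chi in the table:
  <chi_rho, chi_1> = (1/16)[1*(8)*conj(1) + 1*(-8)*conj(1) + 2*(-2*sqrt(2))*conj(1) + 2*(0)*conj(1) + 2*(2*sqrt(2))*conj(1) + 4*(0)*conj(1) + 4*(0)*conj(1)]
      = (1/16)[(8) + (-8) + (-4*sqrt(2)) + (0) + (4*sqrt(2)) + (0) + (0)] = 0/16 = 0
  <chi_rho, chi_2> = (1/16)[1*(8)*conj(1) + 1*(-8)*conj(1) + 2*(-2*sqrt(2))*conj(1) + 2*(0)*conj(1) + 2*(2*sqrt(2))*conj(1) + 4*(0)*conj(-1) + 4*(0)*conj(-1)]
      = (1/16)[(8) + (-8) + (-4*sqrt(2)) + (0) + (4*sqrt(2)) + (0) + (0)] = 0/16 = 0
  <chi_rho, chi_3> = (1/16)[1*(8)*conj(1) + 1*(-8)*conj(1) + 2*(-2*sqrt(2))*conj(-1) + 2*(0)*conj(1) + 2*(2*sqrt(2))*conj(-1) + 4*(0)*conj(1) + 4*(0)*conj(-1)]
      = (1/16)[(8) + (-8) + (4*sqrt(2)) + (0) + (-4*sqrt(2)) + (0) + (0)] = 0/16 = 0
  <chi_rho, chi_4> = (1/16)[1*(8)*conj(1) + 1*(-8)*conj(1) + 2*(-2*sqrt(2))*conj(-1) + 2*(0)*conj(1) + 2*(2*sqrt(2))*conj(-1) + 4*(0)*conj(-1) + 4*(0)*conj(1)]
      = (1/16)[(8) + (-8) + (4*sqrt(2)) + (0) + (-4*sqrt(2)) + (0) + (0)] = 0/16 = 0
  <chi_rho, chi_5> = (1/16)[1*(8)*conj(2) + 1*(-8)*conj(-2) + 2*(-2*sqrt(2))*conj(sqrt(2)) + 2*(0)*conj(0) + 2*(2*sqrt(2))*conj(-sqrt(2)) + 4*(0)*conj(0) + 4*(0)*conj(0)]
      = (1/16)[(16) + (16) + (-8) + (0) + (-8) + (0) + (0)] = 16/16 = 1
  <chi_rho, chi_6> = (1/16)[1*(8)*conj(2) + 1*(-8)*conj(2) + 2*(-2*sqrt(2))*conj(0) + 2*(0)*conj(-2) + 2*(2*sqrt(2))*conj(0) + 4*(0)*conj(0) + 4*(0)*conj(0)]
      = (1/16)[(16) + (-16) + (0) + (0) + (0) + (0) + (0)] = 0/16 = 0
  <chi_rho, chi_7> = (1/16)[1*(8)*conj(2) + 1*(-8)*conj(-2) + 2*(-2*sqrt(2))*conj(-sqrt(2)) + 2*(0)*conj(0) + 2*(2*sqrt(2))*conj(sqrt(2)) + 4*(0)*conj(0) + 4*(0)*conj(0)]
      = (1/16)[(16) + (16) + (8) + (0) + (8) + (0) + (0)] = 48/16 = 3
Dimension check: dim(rho) = sum (mult * dim) = 0*1 + 0*1 + 0*1 + 0*1 + 1*2 + 0*2 + 3*2 = 8 = chi_rho(e) = 8.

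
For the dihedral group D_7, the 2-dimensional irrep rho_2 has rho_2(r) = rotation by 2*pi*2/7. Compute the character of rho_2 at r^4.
chi_{rho_2}(r^4) = 2*cos(2*pi*2*4/7) = 2*cos(16*pi/7)

Explanation: rho_2(r^4) is rotation by angle 2*pi*2*4/7, whose trace is 2*cos(2*pi*2*4/7) = 2*cos(16*pi/7).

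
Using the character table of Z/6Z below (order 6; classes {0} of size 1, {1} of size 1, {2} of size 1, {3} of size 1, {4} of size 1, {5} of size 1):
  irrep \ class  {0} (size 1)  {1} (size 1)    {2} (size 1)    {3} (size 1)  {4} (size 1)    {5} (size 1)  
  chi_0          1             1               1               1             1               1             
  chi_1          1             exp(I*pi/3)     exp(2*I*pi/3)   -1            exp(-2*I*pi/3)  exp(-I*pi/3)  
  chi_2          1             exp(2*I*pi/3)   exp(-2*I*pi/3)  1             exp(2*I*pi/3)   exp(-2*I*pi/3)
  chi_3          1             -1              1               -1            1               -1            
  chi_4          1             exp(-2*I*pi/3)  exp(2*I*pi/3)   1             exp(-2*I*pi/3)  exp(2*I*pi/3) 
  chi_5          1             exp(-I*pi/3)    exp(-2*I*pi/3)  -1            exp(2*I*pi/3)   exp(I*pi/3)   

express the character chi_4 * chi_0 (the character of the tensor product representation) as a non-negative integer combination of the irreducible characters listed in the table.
chi_4 tensor chi_0 = chi_4 (all other irreducibles have multiplicity 0).

Working: The character of a tensor product is the pointwise product (chi_4 * chi_0)(C) = chi_4(C) * chi_0(C):
  {0}: (1)*(1), {1}: (exp(-2*I*pi/3))*(1), {2}: (exp(2*I*pi/3))*(1), {3}: (1)*(1), {4}: (exp(-2*I*pi/3))*(1), {5}: (exp(2*I*pi/3))*(1)
so (chi_4 * chi_0) takes values
  {0} -> 1, {1} -> exp(-2*I*pi/3), {2} -> exp(2*I*pi/3), {3} -> 1, {4} -> exp(-2*I*pi/3), {5} -> exp(2*I*pi/3).
Now take the inner product of this character with each irreducible chi from the table, <chi_4*chi_0, chi> = (1/6) sum_C |C| (chi_4*chi_0)(C) conj(chi(C)):
  <chi_4*chi_0, chi_0> = (1/6)[1*(1)*conj(1) + 1*(exp(-2*I*pi/3))*conj(1) + 1*(exp(2*I*pi/3))*conj(1) + 1*(1)*conj(1) + 1*(exp(-2*I*pi/3))*conj(1) + 1*(exp(2*I*pi/3))*conj(1)]
      = (1/6)[(1) + (exp(-2*I*pi/3)) + (exp(2*I*pi/3)) + (1) + (exp(-2*I*pi/3)) + (exp(2*I*pi/3))] = 0/6 = 0
  <chi_4*chi_0, chi_1> = (1/6)[1*(1)*conj(1) + 1*(exp(-2*I*pi/3))*conj(exp(I*pi/3)) + 1*(exp(2*I*pi/3))*conj(exp(2*I*pi/3)) + 1*(1)*conj(-1) + 1*(exp(-2*I*pi/3))*conj(exp(-2*I*pi/3)) + 1*(exp(2*I*pi/3))*conj(exp(-I*pi/3))]
      = (1/6)[(1) + (-1) + (1) + (-1) + (1) + (-1)] = 0/6 = 0
  <chi_4*chi_0, chi_2> = (1/6)[1*(1)*conj(1) + 1*(exp(-2*I*pi/3))*conj(exp(2*I*pi/3)) + 1*(exp(2*I*pi/3))*conj(exp(-2*I*pi/3)) + 1*(1)*conj(1) + 1*(exp(-2*I*pi/3))*conj(exp(2*I*pi/3)) + 1*(exp(2*I*pi/3))*conj(exp(-2*I*pi/3))]
      = (1/6)[(1) + (exp(2*I*pi/3)) + (exp(-2*I*pi/3)) + (1) + (exp(2*I*pi/3)) + (exp(-2*I*pi/3))] = 0/6 = 0
  <chi_4*chi_0, chi_3> = (1/6)[1*(1)*conj(1) + 1*(exp(-2*I*pi/3))*conj(-1) + 1*(exp(2*I*pi/3))*conj(1) + 1*(1)*conj(-1) + 1*(exp(-2*I*pi/3))*conj(1) + 1*(exp(2*I*pi/3))*conj(-1)]
      = (1/6)[(1) + (-exp(-2*I*pi/3)) + (exp(2*I*pi/3)) + (-1) + (exp(-2*I*pi/3)) + (-exp(2*I*pi/3))] = 0/6 = 0
  <chi_4*chi_0, chi_4> = (1/6)[1*(1)*conj(1) + 1*(exp(-2*I*pi/3))*conj(exp(-2*I*pi/3)) + 1*(exp(2*I*pi/3))*conj(exp(2*I*pi/3)) + 1*(1)*conj(1) + 1*(exp(-2*I*pi/3))*conj(exp(-2*I*pi/3)) + 1*(exp(2*I*pi/3))*conj(exp(2*I*pi/3))]
      = (1/6)[(1) + (1) + (1) + (1) + (1) + (1)] = 6/6 = 1
  <chi_4*chi_0, chi_5> = (1/6)[1*(1)*conj(1) + 1*(exp(-2*I*pi/3))*conj(exp(-I*pi/3)) + 1*(exp(2*I*pi/3))*conj(exp(-2*I*pi/3)) + 1*(1)*conj(-1) + 1*(exp(-2*I*pi/3))*conj(exp(2*I*pi/3)) + 1*(exp(2*I*pi/3))*conj(exp(I*pi/3))]
      = (1/6)[(1) + (exp(-I*pi/3)) + (exp(-2*I*pi/3)) + (-1) + (exp(2*I*pi/3)) + (exp(I*pi/3))] = 0/6 = 0
(Exp terms are combined using exp(i*s)*conj(exp(i*t)) = exp(i*(s-t)), and sums of them are collapsed using the identity that for every m > 1 the m distinct m-th roots of unity sum to 0, e.g. 1 + exp(2*I*pi/3) + exp(-2*I*pi/3) = 0.)
Hence the multiplicities are chi_4: 1. Dimension check: dim(chi_4)*dim(chi_0) = 1*1 = 1 and sum (mult * dim) = 1*1 = 1.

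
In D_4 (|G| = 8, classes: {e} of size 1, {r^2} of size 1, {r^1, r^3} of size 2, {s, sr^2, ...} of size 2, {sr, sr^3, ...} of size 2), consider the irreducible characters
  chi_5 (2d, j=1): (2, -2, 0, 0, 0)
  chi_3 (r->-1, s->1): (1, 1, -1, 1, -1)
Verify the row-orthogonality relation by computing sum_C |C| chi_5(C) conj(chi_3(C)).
Sum = 0; so <chi_5, chi_3> = 0 (distinct irreducibles are orthogonal).

Compute term by term over conjugacy classes (|C| * chi_5(C) * conj(chi_3(C))):
  1*(2)*conj(1) + 1*(-2)*conj(1) + 2*(0)*conj(-1) + 2*(0)*conj(1) + 2*(0)*conj(-1)
  = (2) + (-2) + (0) + (0) + (0)
  = 0.
Dividing by |G| = 8 gives 0/8 = 0, matching the row-orthogonality relation <chi_5, chi_3> = [chi_5 = chi_3].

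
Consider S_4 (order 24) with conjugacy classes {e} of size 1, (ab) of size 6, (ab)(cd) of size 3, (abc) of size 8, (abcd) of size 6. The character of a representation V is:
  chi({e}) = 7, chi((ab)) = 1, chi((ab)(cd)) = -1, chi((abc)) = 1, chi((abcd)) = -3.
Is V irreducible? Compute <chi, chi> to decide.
Not irreducible (reducible): <chi, chi> = 5 > 1.

Argument: <chi, chi> = (1/|G|) sum_C |C| * |chi(C)|^2 = (1/24)[1*|7|^2 + 6*|1|^2 + 3*|-1|^2 + 8*|1|^2 + 6*|-3|^2]
  = (1/24)[(49) + (6) + (3) + (8) + (54)] = 120/24 = 5.
A character is irreducible iff <chi, chi> = 1, so this representation is reducible.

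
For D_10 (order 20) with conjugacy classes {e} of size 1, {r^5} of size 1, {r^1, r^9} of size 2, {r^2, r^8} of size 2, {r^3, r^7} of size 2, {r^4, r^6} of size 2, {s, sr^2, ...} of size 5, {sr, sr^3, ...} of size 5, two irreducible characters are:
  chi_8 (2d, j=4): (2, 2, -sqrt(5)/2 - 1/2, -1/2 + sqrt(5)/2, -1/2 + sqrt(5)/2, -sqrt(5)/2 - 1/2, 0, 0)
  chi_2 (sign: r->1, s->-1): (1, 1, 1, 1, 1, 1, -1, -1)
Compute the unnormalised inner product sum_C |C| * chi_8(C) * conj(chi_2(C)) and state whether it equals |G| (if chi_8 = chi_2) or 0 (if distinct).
Sum = 0; so <chi_8, chi_2> = 0 (distinct irreducibles are orthogonal).

Derivation: Compute term by term over conjugacy classes (|C| * chi_8(C) * conj(chi_2(C))):
  1*(2)*conj(1) + 1*(2)*conj(1) + 2*(-sqrt(5)/2 - 1/2)*conj(1) + 2*(-1/2 + sqrt(5)/2)*conj(1) + 2*(-1/2 + sqrt(5)/2)*conj(1) + 2*(-sqrt(5)/2 - 1/2)*conj(1) + 5*(0)*conj(-1) + 5*(0)*conj(-1)
  = (2) + (2) + (-sqrt(5) - 1) + (-1 + sqrt(5)) + (-1 + sqrt(5)) + (-sqrt(5) - 1) + (0) + (0)
  = 0.
Dividing by |G| = 20 gives 0/20 = 0, matching the row-orthogonality relation <chi_8, chi_2> = [chi_8 = chi_2].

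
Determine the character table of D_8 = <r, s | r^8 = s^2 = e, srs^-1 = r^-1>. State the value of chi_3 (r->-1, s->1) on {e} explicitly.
Conjugacy classes: {e} of size 1, {r^4} of size 1, {r^1, r^7} of size 2, {r^2, r^6} of size 2, {r^3, r^5} of size 2, {s, sr^2, ...} of size 4, {sr, sr^3, ...} of size 4.
Character table:
  irrep \ class              {e} (size 1)  {r^4} (size 1)  {r^1, r^7} (size 2)  {r^2, r^6} (size 2)  {r^3, r^5} (size 2)  {s, sr^2, ...} (size 4)  {sr, sr^3, ...} (size 4)
  chi_1 (triv)               1             1               1                    1                    1                    1                        1                       
  chi_2 (sign: r->1, s->-1)  1             1               1                    1                    1                    -1                       -1                      
  chi_3 (r->-1, s->1)        1             1               -1                   1                    -1                   1                        -1                      
  chi_4 (r->-1, s->-1)       1             1               -1                   1                    -1                   -1                       1                       
  chi_5 (2d, j=1)            2             -2              sqrt(2)              0                    -sqrt(2)             0                        0                       
  chi_6 (2d, j=2)            2             2               0                    -2                   0                    0                        0                       
  chi_7 (2d, j=3)            2             -2              -sqrt(2)             0                    sqrt(2)              0                        0                       

Spot check: chi_3 (r->-1, s->1) on {e} = 1.

D_8 has order 2*8 = 16 with 7 conjugacy classes, hence 7 irreducibles. Sum of squared dims 1 + 1 + 1 + 1 + 4 + 4 + 4 = 16 = |G|. Linear characters come from the abelianisation; the 2-dimensional irreps have character r^k -> 2*cos(2*pi*j*k/8), reflections -> 0.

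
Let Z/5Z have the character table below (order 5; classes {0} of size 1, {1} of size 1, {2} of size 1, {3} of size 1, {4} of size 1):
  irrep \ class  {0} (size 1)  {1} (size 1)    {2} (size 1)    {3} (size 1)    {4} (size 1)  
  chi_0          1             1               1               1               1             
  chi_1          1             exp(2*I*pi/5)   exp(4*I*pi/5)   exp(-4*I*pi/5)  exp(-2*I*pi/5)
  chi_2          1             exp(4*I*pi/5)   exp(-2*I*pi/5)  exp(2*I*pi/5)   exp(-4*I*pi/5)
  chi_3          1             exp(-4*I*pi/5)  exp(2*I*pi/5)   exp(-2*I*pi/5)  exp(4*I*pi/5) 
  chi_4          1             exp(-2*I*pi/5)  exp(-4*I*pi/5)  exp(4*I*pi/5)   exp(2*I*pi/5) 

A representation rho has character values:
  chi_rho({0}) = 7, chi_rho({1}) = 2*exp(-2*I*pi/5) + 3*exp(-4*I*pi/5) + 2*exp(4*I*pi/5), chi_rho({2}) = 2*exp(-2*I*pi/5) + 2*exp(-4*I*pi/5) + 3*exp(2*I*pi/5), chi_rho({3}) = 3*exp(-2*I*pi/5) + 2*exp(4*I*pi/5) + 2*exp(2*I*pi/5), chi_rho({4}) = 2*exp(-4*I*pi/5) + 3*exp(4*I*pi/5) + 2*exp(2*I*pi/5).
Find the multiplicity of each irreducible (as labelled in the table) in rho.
Multiplicities: chi_0: 0, chi_1: 0, chi_2: 2, chi_3: 3, chi_4: 2.

Justification: Use <chi_rho, chi> = (1/|G|) sum_C |C| * chi_rho(C) * conj(chi(C)) with |G| = 5 for each irreducible chi in the table:
  <chi_rho, chi_0> = (1/5)[1*(7)*conj(1) + 1*(2*exp(-2*I*pi/5) + 3*exp(-4*I*pi/5) + 2*exp(4*I*pi/5))*conj(1) + 1*(2*exp(-2*I*pi/5) + 2*exp(-4*I*pi/5) + 3*exp(2*I*pi/5))*conj(1) + 1*(3*exp(-2*I*pi/5) + 2*exp(4*I*pi/5) + 2*exp(2*I*pi/5))*conj(1) + 1*(2*exp(-4*I*pi/5) + 3*exp(4*I*pi/5) + 2*exp(2*I*pi/5))*conj(1)]
      = (1/5)[(7) + (2*exp(-2*I*pi/5) + 3*exp(-4*I*pi/5) + 2*exp(4*I*pi/5)) + (2*exp(-2*I*pi/5) + 2*exp(-4*I*pi/5) + 3*exp(2*I*pi/5)) + (3*exp(-2*I*pi/5) + 2*exp(4*I*pi/5) + 2*exp(2*I*pi/5)) + (2*exp(-4*I*pi/5) + 3*exp(4*I*pi/5) + 2*exp(2*I*pi/5))] = 0/5 = 0
  <chi_rho, chi_1> = (1/5)[1*(7)*conj(1) + 1*(2*exp(-2*I*pi/5) + 3*exp(-4*I*pi/5) + 2*exp(4*I*pi/5))*conj(exp(2*I*pi/5)) + 1*(2*exp(-2*I*pi/5) + 2*exp(-4*I*pi/5) + 3*exp(2*I*pi/5))*conj(exp(4*I*pi/5)) + 1*(3*exp(-2*I*pi/5) + 2*exp(4*I*pi/5) + 2*exp(2*I*pi/5))*conj(exp(-4*I*pi/5)) + 1*(2*exp(-4*I*pi/5) + 3*exp(4*I*pi/5) + 2*exp(2*I*pi/5))*conj(exp(-2*I*pi/5))]
      = (1/5)[(7) + (2*exp(-4*I*pi/5) + 3*exp(4*I*pi/5) + 2*exp(2*I*pi/5)) + (3*exp(-2*I*pi/5) + 2*exp(4*I*pi/5) + 2*exp(2*I*pi/5)) + (2*exp(-2*I*pi/5) + 2*exp(-4*I*pi/5) + 3*exp(2*I*pi/5)) + (2*exp(-2*I*pi/5) + 3*exp(-4*I*pi/5) + 2*exp(4*I*pi/5))] = 0/5 = 0
  <chi_rho, chi_2> = (1/5)[1*(7)*conj(1) + 1*(2*exp(-2*I*pi/5) + 3*exp(-4*I*pi/5) + 2*exp(4*I*pi/5))*conj(exp(4*I*pi/5)) + 1*(2*exp(-2*I*pi/5) + 2*exp(-4*I*pi/5) + 3*exp(2*I*pi/5))*conj(exp(-2*I*pi/5)) + 1*(3*exp(-2*I*pi/5) + 2*exp(4*I*pi/5) + 2*exp(2*I*pi/5))*conj(exp(2*I*pi/5)) + 1*(2*exp(-4*I*pi/5) + 3*exp(4*I*pi/5) + 2*exp(2*I*pi/5))*conj(exp(-4*I*pi/5))]
      = (1/5)[(7) + (2 + 2*exp(4*I*pi/5) + 3*exp(2*I*pi/5)) + (2 + 2*exp(-2*I*pi/5) + 3*exp(4*I*pi/5)) + (2 + 3*exp(-4*I*pi/5) + 2*exp(2*I*pi/5)) + (2 + 3*exp(-2*I*pi/5) + 2*exp(-4*I*pi/5))] = 10/5 = 2
  <chi_rho, chi_3> = (1/5)[1*(7)*conj(1) + 1*(2*exp(-2*I*pi/5) + 3*exp(-4*I*pi/5) + 2*exp(4*I*pi/5))*conj(exp(-4*I*pi/5)) + 1*(2*exp(-2*I*pi/5) + 2*exp(-4*I*pi/5) + 3*exp(2*I*pi/5))*conj(exp(2*I*pi/5)) + 1*(3*exp(-2*I*pi/5) + 2*exp(4*I*pi/5) + 2*exp(2*I*pi/5))*conj(exp(-2*I*pi/5)) + 1*(2*exp(-4*I*pi/5) + 3*exp(4*I*pi/5) + 2*exp(2*I*pi/5))*conj(exp(4*I*pi/5))]
      = (1/5)[(7) + (3 + 2*exp(-2*I*pi/5) + 2*exp(2*I*pi/5)) + (3 + 2*exp(-4*I*pi/5) + 2*exp(4*I*pi/5)) + (3 + 2*exp(-4*I*pi/5) + 2*exp(4*I*pi/5)) + (3 + 2*exp(-2*I*pi/5) + 2*exp(2*I*pi/5))] = 15/5 = 3
  <chi_rho, chi_4> = (1/5)[1*(7)*conj(1) + 1*(2*exp(-2*I*pi/5) + 3*exp(-4*I*pi/5) + 2*exp(4*I*pi/5))*conj(exp(-2*I*pi/5)) + 1*(2*exp(-2*I*pi/5) + 2*exp(-4*I*pi/5) + 3*exp(2*I*pi/5))*conj(exp(-4*I*pi/5)) + 1*(3*exp(-2*I*pi/5) + 2*exp(4*I*pi/5) + 2*exp(2*I*pi/5))*conj(exp(4*I*pi/5)) + 1*(2*exp(-4*I*pi/5) + 3*exp(4*I*pi/5) + 2*exp(2*I*pi/5))*conj(exp(2*I*pi/5))]
      = (1/5)[(7) + (2 + 3*exp(-2*I*pi/5) + 2*exp(-4*I*pi/5)) + (2 + 3*exp(-4*I*pi/5) + 2*exp(2*I*pi/5)) + (2 + 2*exp(-2*I*pi/5) + 3*exp(4*I*pi/5)) + (2 + 2*exp(4*I*pi/5) + 3*exp(2*I*pi/5))] = 10/5 = 2
(Exp terms are combined using exp(i*s)*conj(exp(i*t)) = exp(i*(s-t)), and sums of them are collapsed using the identity that for every m > 1 the m distinct m-th roots of unity sum to 0, e.g. 1 + exp(2*I*pi/3) + exp(-2*I*pi/3) = 0.)
Dimension check: dim(rho) = sum (mult * dim) = 0*1 + 0*1 + 2*1 + 3*1 + 2*1 = 7 = chi_rho(e) = 7.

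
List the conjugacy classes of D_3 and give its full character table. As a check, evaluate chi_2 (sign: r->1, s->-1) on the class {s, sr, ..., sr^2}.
Conjugacy classes: {e} of size 1, {r^1, r^2} of size 2, {s, sr, ..., sr^2} of size 3.
Character table:
  irrep \ class              {e} (size 1)  {r^1, r^2} (size 2)  {s, sr, ..., sr^2} (size 3)
  chi_1 (triv)               1             1                    1                          
  chi_2 (sign: r->1, s->-1)  1             1                    -1                         
  chi_3 (2d, j=1)            2             -1                   0                          

Spot check: chi_2 (sign: r->1, s->-1) on {s, sr, ..., sr^2} = -1.

Solution. D_3 has order 2*3 = 6 with 3 conjugacy classes, hence 3 irreducibles. Sum of squared dims 1 + 1 + 4 = 6 = |G|. Linear characters come from the abelianisation; the 2-dimensional irreps have character r^k -> 2*cos(2*pi*j*k/3), reflections -> 0.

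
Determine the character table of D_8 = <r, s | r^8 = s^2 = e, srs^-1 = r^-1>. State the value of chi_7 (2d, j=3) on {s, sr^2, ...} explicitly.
Conjugacy classes: {e} of size 1, {r^4} of size 1, {r^1, r^7} of size 2, {r^2, r^6} of size 2, {r^3, r^5} of size 2, {s, sr^2, ...} of size 4, {sr, sr^3, ...} of size 4.
Character table:
  irrep \ class              {e} (size 1)  {r^4} (size 1)  {r^1, r^7} (size 2)  {r^2, r^6} (size 2)  {r^3, r^5} (size 2)  {s, sr^2, ...} (size 4)  {sr, sr^3, ...} (size 4)
  chi_1 (triv)               1             1               1                    1                    1                    1                        1                       
  chi_2 (sign: r->1, s->-1)  1             1               1                    1                    1                    -1                       -1                      
  chi_3 (r->-1, s->1)        1             1               -1                   1                    -1                   1                        -1                      
  chi_4 (r->-1, s->-1)       1             1               -1                   1                    -1                   -1                       1                       
  chi_5 (2d, j=1)            2             -2              sqrt(2)              0                    -sqrt(2)             0                        0                       
  chi_6 (2d, j=2)            2             2               0                    -2                   0                    0                        0                       
  chi_7 (2d, j=3)            2             -2              -sqrt(2)             0                    sqrt(2)              0                        0                       

Spot check: chi_7 (2d, j=3) on {s, sr^2, ...} = 0.

Working: D_8 has order 2*8 = 16 with 7 conjugacy classes, hence 7 irreducibles. Sum of squared dims 1 + 1 + 1 + 1 + 4 + 4 + 4 = 16 = |G|. Linear characters come from the abelianisation; the 2-dimensional irreps have character r^k -> 2*cos(2*pi*j*k/8), reflections -> 0.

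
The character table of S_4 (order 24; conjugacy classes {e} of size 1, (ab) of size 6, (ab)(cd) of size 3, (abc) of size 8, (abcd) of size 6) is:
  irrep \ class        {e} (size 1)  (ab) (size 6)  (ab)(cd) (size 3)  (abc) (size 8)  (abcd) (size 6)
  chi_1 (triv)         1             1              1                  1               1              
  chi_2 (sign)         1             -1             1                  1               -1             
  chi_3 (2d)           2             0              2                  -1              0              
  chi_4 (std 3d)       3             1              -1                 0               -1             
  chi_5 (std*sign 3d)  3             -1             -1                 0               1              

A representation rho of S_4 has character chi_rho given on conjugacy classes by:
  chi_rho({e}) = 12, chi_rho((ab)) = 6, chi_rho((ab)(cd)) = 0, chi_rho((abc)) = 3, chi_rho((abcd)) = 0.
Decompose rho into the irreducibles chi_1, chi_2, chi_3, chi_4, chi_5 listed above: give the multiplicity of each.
Multiplicities: chi_1: 3, chi_2: 0, chi_3: 0, chi_4: 3, chi_5: 0.

Why: Use <chi_rho, chi> = (1/|G|) sum_C |C| * chi_rho(C) * conj(chi(C)) with |G| = 24 for each irreducible chi in the table:
  <chi_rho, chi_1> = (1/24)[1*(12)*conj(1) + 6*(6)*conj(1) + 3*(0)*conj(1) + 8*(3)*conj(1) + 6*(0)*conj(1)]
      = (1/24)[(12) + (36) + (0) + (24) + (0)] = 72/24 = 3
  <chi_rho, chi_2> = (1/24)[1*(12)*conj(1) + 6*(6)*conj(-1) + 3*(0)*conj(1) + 8*(3)*conj(1) + 6*(0)*conj(-1)]
      = (1/24)[(12) + (-36) + (0) + (24) + (0)] = 0/24 = 0
  <chi_rho, chi_3> = (1/24)[1*(12)*conj(2) + 6*(6)*conj(0) + 3*(0)*conj(2) + 8*(3)*conj(-1) + 6*(0)*conj(0)]
      = (1/24)[(24) + (0) + (0) + (-24) + (0)] = 0/24 = 0
  <chi_rho, chi_4> = (1/24)[1*(12)*conj(3) + 6*(6)*conj(1) + 3*(0)*conj(-1) + 8*(3)*conj(0) + 6*(0)*conj(-1)]
      = (1/24)[(36) + (36) + (0) + (0) + (0)] = 72/24 = 3
  <chi_rho, chi_5> = (1/24)[1*(12)*conj(3) + 6*(6)*conj(-1) + 3*(0)*conj(-1) + 8*(3)*conj(0) + 6*(0)*conj(1)]
      = (1/24)[(36) + (-36) + (0) + (0) + (0)] = 0/24 = 0
Dimension check: dim(rho) = sum (mult * dim) = 3*1 + 0*1 + 0*2 + 3*3 + 0*3 = 12 = chi_rho(e) = 12.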